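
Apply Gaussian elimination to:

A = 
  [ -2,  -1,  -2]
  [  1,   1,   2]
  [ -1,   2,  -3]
Row operations:
R2 → R2 + (1/2)·R1
R3 → R3 - (1/2)·R1
R3 → R3 - (5)·R2

Resulting echelon form:
REF = 
  [ -2,  -1,  -2]
  [  0, 1/2,   1]
  [  0,   0,  -7]

Rank = 3 (number of non-zero pivot rows).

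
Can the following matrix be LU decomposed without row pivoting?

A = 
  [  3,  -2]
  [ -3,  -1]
Yes.
A[1,1] = 3 ≠ 0, so Gaussian elimination proceeds without a row swap: multiplier ℓ₂₁ = (-3)/(3) = -1, and U[2,2] = -1 - (-1)(-2) = -3.
L = 
  [  1,   0]
  [ -1,   1]
U = 
  [  3,  -2]
  [  0,  -3]
Check row 2 of LU: [(-1)(3), (-1)(-2) + (-3)] = [-3, -1] = row 2 of A ✓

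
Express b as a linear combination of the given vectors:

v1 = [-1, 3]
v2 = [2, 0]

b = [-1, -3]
c1 = -1, c2 = -1

b = -1·v1 + -1·v2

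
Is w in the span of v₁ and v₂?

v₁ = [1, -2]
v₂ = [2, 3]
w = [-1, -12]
Yes

Form the augmented matrix and row-reduce:
[v₁|v₂|w] = 
  [  1,   2,  -1]
  [ -2,   3, -12]
R2 → R2 + (2)·R1
REF = 
  [  1,   2,  -1]
  [  0,   7, -14]

No row of the form [0 0 | nonzero], so the system is consistent. Back-substitution gives c₁ = 3, c₂ = -2: w = (3)·v₁ + (-2)·v₂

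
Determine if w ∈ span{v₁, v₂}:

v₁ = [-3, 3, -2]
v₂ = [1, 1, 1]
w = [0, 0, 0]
Yes

Form the augmented matrix and row-reduce:
[v₁|v₂|w] = 
  [ -3,   1,   0]
  [  3,   1,   0]
  [ -2,   1,   0]
R2 → R2 + (1)·R1
R3 → R3 - (2/3)·R1
R3 → R3 - (1/6)·R2
REF = 
  [ -3,   1,   0]
  [  0,   2,   0]
  [  0,   0,   0]

No row of the form [0 0 | nonzero], so the system is consistent. Back-substitution gives c₁ = 0, c₂ = 0: w = (0)·v₁ + (0)·v₂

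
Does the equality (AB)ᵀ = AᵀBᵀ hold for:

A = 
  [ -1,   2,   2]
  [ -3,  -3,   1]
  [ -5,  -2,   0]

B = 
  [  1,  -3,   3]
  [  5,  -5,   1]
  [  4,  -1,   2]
No

(AB)ᵀ = 
  [ 17, -14, -15]
  [ -9,  23,  25]
  [  3, -10, -17]

AᵀBᵀ = 
  [ -7,   5, -11]
  [  5,  23,   7]
  [ -1,   5,   7]

The two matrices differ, so (AB)ᵀ ≠ AᵀBᵀ in general. The correct identity is (AB)ᵀ = BᵀAᵀ.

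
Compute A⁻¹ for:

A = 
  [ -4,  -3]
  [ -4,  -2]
det(A) = (-4)(-2) - (-3)(-4) = -4
For a 2×2 matrix, A⁻¹ = (1/det(A)) · [[d, -b], [-c, a]]
    = (-1/4) · [[-2, 3], [4, -4]]

A⁻¹ = 
  [ 1/2, -3/4]
  [  -1,    1]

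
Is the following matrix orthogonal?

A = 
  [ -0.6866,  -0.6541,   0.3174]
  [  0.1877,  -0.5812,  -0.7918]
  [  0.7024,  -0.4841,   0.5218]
Yes

AᵀA = 
  [  1,   0,   0]
  [  0,   1,   0]
  [  0,   0,   1]
≈ I (equal to I up to the 4-dp rounding of the entries)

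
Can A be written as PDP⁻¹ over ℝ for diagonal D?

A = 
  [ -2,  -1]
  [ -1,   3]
Yes

tr(A) = 1, det(A) = -7
Characteristic polynomial: λ² - tr(A)λ + det(A) = λ² - λ - 7
λ² - λ - 7 = 0  ⇒  λ = (1 ± √((-1)² - 4·(-7)))/2 = (1 ± √(29))/2
  = (1 + √29)/2,  (1 - √29)/2
Eigenvalues: (1 + √29)/2, (1 - √29)/2  (≈ 3.193, -2.193)
The two irrational eigenvalues are distinct (simple), so each has alg. mult. = geom. mult. = 1.
Sum of geometric multiplicities equals n, so A has n independent eigenvectors.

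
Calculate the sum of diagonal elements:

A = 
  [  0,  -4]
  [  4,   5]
5

tr(A) = 0 + 5 = 5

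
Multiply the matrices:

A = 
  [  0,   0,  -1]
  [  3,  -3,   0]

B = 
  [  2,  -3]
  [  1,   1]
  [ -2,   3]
AB = 
  [  2,  -3]
  [  3, -12]

A is 2×3 and B is 3×2, so AB is 2×2. Each entry is (row of A)·(column of B):
AB[1,1] = (0)(2) + (0)(1) + (-1)(-2) = 2
AB[1,2] = (0)(-3) + (0)(1) + (-1)(3) = -3
AB[2,1] = (3)(2) + (-3)(1) + (0)(-2) = 3
AB[2,2] = (3)(-3) + (-3)(1) + (0)(3) = -12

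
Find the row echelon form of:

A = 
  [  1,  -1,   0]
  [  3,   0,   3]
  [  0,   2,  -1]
Row operations:
R2 → R2 - (3)·R1
R3 → R3 - (2/3)·R2

Resulting echelon form:
REF = 
  [  1,  -1,   0]
  [  0,   3,   3]
  [  0,   0,  -3]

Rank = 3 (number of non-zero pivot rows).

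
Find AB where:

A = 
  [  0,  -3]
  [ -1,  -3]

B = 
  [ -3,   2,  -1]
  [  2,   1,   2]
AB = 
  [ -6,  -3,  -6]
  [ -3,  -5,  -5]

A is 2×2 and B is 2×3, so AB is 2×3. Each entry is (row of A)·(column of B):
AB[1,1] = (0)(-3) + (-3)(2) = -6
AB[1,2] = (0)(2) + (-3)(1) = -3
AB[1,3] = (0)(-1) + (-3)(2) = -6
AB[2,1] = (-1)(-3) + (-3)(2) = -3
AB[2,2] = (-1)(2) + (-3)(1) = -5
AB[2,3] = (-1)(-1) + (-3)(2) = -5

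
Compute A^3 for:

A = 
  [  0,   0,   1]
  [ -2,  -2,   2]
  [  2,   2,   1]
A² = A·A:
A²[1,1] = (0)(0) + (0)(-2) + (1)(2) = 2
A²[1,2] = (0)(0) + (0)(-2) + (1)(2) = 2
A²[1,3] = (0)(1) + (0)(2) + (1)(1) = 1
A²[2,1] = (-2)(0) + (-2)(-2) + (2)(2) = 8
A²[2,2] = (-2)(0) + (-2)(-2) + (2)(2) = 8
A²[2,3] = (-2)(1) + (-2)(2) + (2)(1) = -4
A²[3,1] = (2)(0) + (2)(-2) + (1)(2) = -2
A²[3,2] = (2)(0) + (2)(-2) + (1)(2) = -2
A²[3,3] = (2)(1) + (2)(2) + (1)(1) = 7
A² = 
  [  2,   2,   1]
  [  8,   8,  -4]
  [ -2,  -2,   7]

A^3 = A^2·A:
A^3[1,1] = (2)(0) + (2)(-2) + (1)(2) = -2
A^3[1,2] = (2)(0) + (2)(-2) + (1)(2) = -2
A^3[1,3] = (2)(1) + (2)(2) + (1)(1) = 7
A^3[2,1] = (8)(0) + (8)(-2) + (-4)(2) = -24
A^3[2,2] = (8)(0) + (8)(-2) + (-4)(2) = -24
A^3[2,3] = (8)(1) + (8)(2) + (-4)(1) = 20
A^3[3,1] = (-2)(0) + (-2)(-2) + (7)(2) = 18
A^3[3,2] = (-2)(0) + (-2)(-2) + (7)(2) = 18
A^3[3,3] = (-2)(1) + (-2)(2) + (7)(1) = 1
A^3 = 
  [ -2,  -2,   7]
  [-24, -24,  20]
  [ 18,  18,   1]

Therefore
A^3 = 
  [ -2,  -2,   7]
  [-24, -24,  20]
  [ 18,  18,   1]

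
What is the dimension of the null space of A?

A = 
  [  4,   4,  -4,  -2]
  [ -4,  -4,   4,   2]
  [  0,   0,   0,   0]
nullity(A) = 3

Row reduce:
R2 → R2 + (1)·R1
REF = 
  [  4,   4,  -4,  -2]
  [  0,   0,   0,   0]
  [  0,   0,   0,   0]
Pivot columns: 1 → 1 pivot.
rank(A) = 1, so nullity(A) = 4 - 1 = 3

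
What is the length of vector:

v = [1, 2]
2.236

||v||₂ = √((1)² + (2)²) = √5 = 2.236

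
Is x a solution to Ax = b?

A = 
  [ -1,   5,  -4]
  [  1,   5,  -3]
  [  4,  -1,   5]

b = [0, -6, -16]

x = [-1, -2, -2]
No

Ax = [-1, -5, -12] ≠ b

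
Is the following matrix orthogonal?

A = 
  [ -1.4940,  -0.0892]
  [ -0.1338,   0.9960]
No

AᵀA = 
  [  2.2499,   0]
  [  0,   1]
≠ I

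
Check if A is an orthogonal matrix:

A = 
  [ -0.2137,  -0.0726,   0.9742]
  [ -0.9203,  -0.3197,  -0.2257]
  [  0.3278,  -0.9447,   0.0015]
Yes

AᵀA = 
  [  1.0001,   0.0001,   0]
  [  0.0001,   0.9999,   0]
  [  0,   0,   1]
≈ I (equal to I up to the 4-dp rounding of the entries)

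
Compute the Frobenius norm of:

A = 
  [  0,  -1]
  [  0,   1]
||A||_F = 1.414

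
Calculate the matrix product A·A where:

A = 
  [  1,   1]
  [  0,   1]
A² = A·A:
A²[1,1] = (1)(1) + (1)(0) = 1
A²[1,2] = (1)(1) + (1)(1) = 2
A²[2,1] = (0)(1) + (1)(0) = 0
A²[2,2] = (0)(1) + (1)(1) = 1
A² = 
  [  1,   2]
  [  0,   1]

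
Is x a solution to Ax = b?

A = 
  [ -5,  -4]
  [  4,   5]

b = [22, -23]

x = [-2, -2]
No

Ax = [18, -18] ≠ b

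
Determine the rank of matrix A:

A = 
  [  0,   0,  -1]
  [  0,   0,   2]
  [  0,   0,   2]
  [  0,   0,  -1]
Row reduce:
R2 → R2 + (2)·R1
R3 → R3 + (2)·R1
R4 → R4 - (1)·R1
REF = 
  [  0,   0,  -1]
  [  0,   0,   0]
  [  0,   0,   0]
  [  0,   0,   0]
Pivot columns: 3 → 1 pivot.

rank(A) = 1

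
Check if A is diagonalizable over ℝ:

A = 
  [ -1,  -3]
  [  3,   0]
No

tr(A) = -1, det(A) = 9
Characteristic polynomial: λ² - tr(A)λ + det(A) = λ² + λ + 9
λ² + λ + 9 = 0  ⇒  λ = (-1 ± √((1)² - 4·(9)))/2 = (-1 ± √(-35))/2
  = (-1 + i√35)/2,  (-1 - i√35)/2
Eigenvalues: (-1 + i√35)/2, (-1 - i√35)/2  (≈ -0.5 + 2.958i, -0.5 - 2.958i)
Has complex eigenvalues (not diagonalizable over ℝ).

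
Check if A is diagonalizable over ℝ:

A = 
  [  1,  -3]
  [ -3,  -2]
Yes

tr(A) = -1, det(A) = -11
Characteristic polynomial: λ² - tr(A)λ + det(A) = λ² + λ - 11
λ² + λ - 11 = 0  ⇒  λ = (-1 ± √((1)² - 4·(-11)))/2 = (-1 ± √(45))/2
  = (-1 + 3√5)/2,  (-1 - 3√5)/2
Eigenvalues: (-1 + 3√5)/2, (-1 - 3√5)/2  (≈ 2.854, -3.854)
The two irrational eigenvalues are distinct (simple), so each has alg. mult. = geom. mult. = 1.
Sum of geometric multiplicities equals n, so A has n independent eigenvectors.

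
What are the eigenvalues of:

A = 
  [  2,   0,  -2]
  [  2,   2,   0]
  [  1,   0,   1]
λ = 2, (3 + i√7)/2, (3 - i√7)/2  (≈ 2, 1.5 + 1.323i, 1.5 - 1.323i)

Characteristic polynomial: det(λI - A) = λ³ - 5λ² + 10λ - 8
Testing integer divisors of the constant term: p(2) = 0, so (λ - 2) is a factor:
p(λ) = (λ - 2)(λ² - 3λ + 4)
λ² - 3λ + 4 = 0  ⇒  λ = (3 ± √((-3)² - 4·(4)))/2 = (3 ± √(-7))/2
  = (3 + i√7)/2,  (3 - i√7)/2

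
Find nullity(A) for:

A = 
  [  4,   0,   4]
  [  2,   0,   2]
nullity(A) = 2

Row reduce:
R2 → R2 - (1/2)·R1
REF = 
  [  4,   0,   4]
  [  0,   0,   0]
Pivot columns: 1 → 1 pivot.
rank(A) = 1, so nullity(A) = 3 - 1 = 2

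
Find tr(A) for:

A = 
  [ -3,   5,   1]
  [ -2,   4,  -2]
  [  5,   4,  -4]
-3

tr(A) = -3 + 4 + -4 = -3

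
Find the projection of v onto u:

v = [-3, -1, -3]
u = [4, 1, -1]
proj_u(v) = [-20/9, -5/9, 5/9]

v·u = (-3)(4) + (-1)(1) + (-3)(-1) = -10
u·u = (4)² + (1)² + (-1)² = 18
proj_u(v) = (v·u / u·u) × u = (-10/18) × u = (-5/9) × u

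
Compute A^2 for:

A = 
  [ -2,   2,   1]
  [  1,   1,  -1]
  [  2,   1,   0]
A² = A·A:
A²[1,1] = (-2)(-2) + (2)(1) + (1)(2) = 8
A²[1,2] = (-2)(2) + (2)(1) + (1)(1) = -1
A²[1,3] = (-2)(1) + (2)(-1) + (1)(0) = -4
A²[2,1] = (1)(-2) + (1)(1) + (-1)(2) = -3
A²[2,2] = (1)(2) + (1)(1) + (-1)(1) = 2
A²[2,3] = (1)(1) + (1)(-1) + (-1)(0) = 0
A²[3,1] = (2)(-2) + (1)(1) + (0)(2) = -3
A²[3,2] = (2)(2) + (1)(1) + (0)(1) = 5
A²[3,3] = (2)(1) + (1)(-1) + (0)(0) = 1
A² = 
  [  8,  -1,  -4]
  [ -3,   2,   0]
  [ -3,   5,   1]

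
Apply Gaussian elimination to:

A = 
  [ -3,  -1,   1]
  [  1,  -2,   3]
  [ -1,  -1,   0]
Row operations:
R2 → R2 + (1/3)·R1
R3 → R3 - (1/3)·R1
R3 → R3 - (2/7)·R2

Resulting echelon form:
REF = 
  [  -3,   -1,    1]
  [   0, -7/3, 10/3]
  [   0,    0, -9/7]

Rank = 3 (number of non-zero pivot rows).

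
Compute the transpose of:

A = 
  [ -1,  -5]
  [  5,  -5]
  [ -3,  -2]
Aᵀ = 
  [ -1,   5,  -3]
  [ -5,  -5,  -2]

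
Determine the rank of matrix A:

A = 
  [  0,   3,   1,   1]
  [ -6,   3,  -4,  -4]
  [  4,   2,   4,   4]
Row reduce:
Swap R1 ↔ R2
R3 → R3 + (2/3)·R1
R3 → R3 - (4/3)·R2
REF = 
  [ -6,   3,  -4,  -4]
  [  0,   3,   1,   1]
  [  0,   0,   0,   0]
Pivot columns: 1, 2 → 2 pivots.

rank(A) = 2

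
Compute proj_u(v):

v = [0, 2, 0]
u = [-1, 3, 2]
v·u = (0)(-1) + (2)(3) + (0)(2) = 6
u·u = (-1)² + (3)² + (2)² = 14
proj_u(v) = (v·u / u·u) × u = (6/14) × u = (3/7) × u

proj_u(v) = [-3/7, 9/7, 6/7]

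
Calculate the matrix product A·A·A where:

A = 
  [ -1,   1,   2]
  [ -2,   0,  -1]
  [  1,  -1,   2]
A² = A·A:
A²[1,1] = (-1)(-1) + (1)(-2) + (2)(1) = 1
A²[1,2] = (-1)(1) + (1)(0) + (2)(-1) = -3
A²[1,3] = (-1)(2) + (1)(-1) + (2)(2) = 1
A²[2,1] = (-2)(-1) + (0)(-2) + (-1)(1) = 1
A²[2,2] = (-2)(1) + (0)(0) + (-1)(-1) = -1
A²[2,3] = (-2)(2) + (0)(-1) + (-1)(2) = -6
A²[3,1] = (1)(-1) + (-1)(-2) + (2)(1) = 3
A²[3,2] = (1)(1) + (-1)(0) + (2)(-1) = -1
A²[3,3] = (1)(2) + (-1)(-1) + (2)(2) = 7
A² = 
  [  1,  -3,   1]
  [  1,  -1,  -6]
  [  3,  -1,   7]

A^3 = A^2·A:
A^3[1,1] = (1)(-1) + (-3)(-2) + (1)(1) = 6
A^3[1,2] = (1)(1) + (-3)(0) + (1)(-1) = 0
A^3[1,3] = (1)(2) + (-3)(-1) + (1)(2) = 7
A^3[2,1] = (1)(-1) + (-1)(-2) + (-6)(1) = -5
A^3[2,2] = (1)(1) + (-1)(0) + (-6)(-1) = 7
A^3[2,3] = (1)(2) + (-1)(-1) + (-6)(2) = -9
A^3[3,1] = (3)(-1) + (-1)(-2) + (7)(1) = 6
A^3[3,2] = (3)(1) + (-1)(0) + (7)(-1) = -4
A^3[3,3] = (3)(2) + (-1)(-1) + (7)(2) = 21
A^3 = 
  [  6,   0,   7]
  [ -5,   7,  -9]
  [  6,  -4,  21]

Therefore
A^3 = 
  [  6,   0,   7]
  [ -5,   7,  -9]
  [  6,  -4,  21]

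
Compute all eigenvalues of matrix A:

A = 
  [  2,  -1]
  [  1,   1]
λ = (3 + i√3)/2, (3 - i√3)/2  (≈ 1.5 + 0.866i, 1.5 - 0.866i)

tr(A) = 3, det(A) = 3
Characteristic polynomial: λ² - tr(A)λ + det(A) = λ² - 3λ + 3
λ² - 3λ + 3 = 0  ⇒  λ = (3 ± √((-3)² - 4·(3)))/2 = (3 ± √(-3))/2
  = (3 + i√3)/2,  (3 - i√3)/2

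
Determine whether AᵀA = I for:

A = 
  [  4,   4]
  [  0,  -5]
No

AᵀA = 
  [ 16,  16]
  [ 16,  41]
≠ I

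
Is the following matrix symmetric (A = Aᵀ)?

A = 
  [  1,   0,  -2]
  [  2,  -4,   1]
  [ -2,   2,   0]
No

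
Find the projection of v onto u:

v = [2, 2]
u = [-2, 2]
proj_u(v) = [0, 0]

v·u = (2)(-2) + (2)(2) = 0
u·u = (-2)² + (2)² = 8
proj_u(v) = (v·u / u·u) × u = (0/8) × u = (0) × u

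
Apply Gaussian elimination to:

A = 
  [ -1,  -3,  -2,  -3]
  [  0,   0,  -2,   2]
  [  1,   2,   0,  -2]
Row operations:
R3 → R3 + (1)·R1
Swap R2 ↔ R3

Resulting echelon form:
REF = 
  [ -1,  -3,  -2,  -3]
  [  0,  -1,  -2,  -5]
  [  0,   0,  -2,   2]

Rank = 3 (number of non-zero pivot rows).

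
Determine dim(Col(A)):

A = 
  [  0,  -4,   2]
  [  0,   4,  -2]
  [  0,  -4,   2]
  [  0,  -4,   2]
dim(Col(A)) = 1

Row reduce:
R2 → R2 + (1)·R1
R3 → R3 - (1)·R1
R4 → R4 - (1)·R1
REF = 
  [  0,  -4,   2]
  [  0,   0,   0]
  [  0,   0,   0]
  [  0,   0,   0]
Pivot columns: 2 → 1 pivot.
dim(Col(A)) = number of pivot columns = 1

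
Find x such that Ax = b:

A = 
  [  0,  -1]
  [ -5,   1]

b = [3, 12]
Row reduce the augmented matrix [A|b]:
Swap R1 ↔ R2
REF = 
  [ -5,   1,  12]
  [  0,  -1,   3]

Back-substitution:
x₂ = 3 / (-1) = -3
x₁ = (12 - (1)(-3)) / (-5) = -3

x = [-3, -3]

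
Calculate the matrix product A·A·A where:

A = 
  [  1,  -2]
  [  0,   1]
A² = A·A:
A²[1,1] = (1)(1) + (-2)(0) = 1
A²[1,2] = (1)(-2) + (-2)(1) = -4
A²[2,1] = (0)(1) + (1)(0) = 0
A²[2,2] = (0)(-2) + (1)(1) = 1
A² = 
  [  1,  -4]
  [  0,   1]

A^3 = A^2·A:
A^3[1,1] = (1)(1) + (-4)(0) = 1
A^3[1,2] = (1)(-2) + (-4)(1) = -6
A^3[2,1] = (0)(1) + (1)(0) = 0
A^3[2,2] = (0)(-2) + (1)(1) = 1
A^3 = 
  [  1,  -6]
  [  0,   1]

Therefore
A^3 = 
  [  1,  -6]
  [  0,   1]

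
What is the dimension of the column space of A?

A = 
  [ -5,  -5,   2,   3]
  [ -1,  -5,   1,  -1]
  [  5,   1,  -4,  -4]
dim(Col(A)) = 3

Row reduce:
R2 → R2 - (1/5)·R1
R3 → R3 + (1)·R1
R3 → R3 - (1)·R2
REF = 
  [   -5,    -5,     2,     3]
  [    0,    -4,   3/5,  -8/5]
  [    0,     0, -13/5,   3/5]
Pivot columns: 1, 2, 3 → 3 pivots.
dim(Col(A)) = number of pivot columns = 3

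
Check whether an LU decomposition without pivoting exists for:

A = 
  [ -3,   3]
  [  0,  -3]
Yes.
A[1,1] = -3 ≠ 0, so Gaussian elimination proceeds without a row swap: multiplier ℓ₂₁ = (0)/(-3) = 0, and U[2,2] = -3 - (0)(3) = -3.
L = 
  [  1,   0]
  [  0,   1]
U = 
  [ -3,   3]
  [  0,  -3]
Check row 2 of LU: [(0)(-3), (0)(3) + (-3)] = [0, -3] = row 2 of A ✓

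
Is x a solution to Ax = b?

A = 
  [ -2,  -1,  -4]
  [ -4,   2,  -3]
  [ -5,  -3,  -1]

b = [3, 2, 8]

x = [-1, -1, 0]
Yes

Ax = [3, 2, 8] = b ✓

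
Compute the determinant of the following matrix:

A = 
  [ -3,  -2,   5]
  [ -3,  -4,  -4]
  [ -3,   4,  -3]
Cofactor expansion along row 1:
det(A) = (-3)·((-4)(-3) - (-4)(4)) - (-2)·((-3)(-3) - (-4)(-3)) + (5)·((-3)(4) - (-4)(-3))
  = (-3)(28) - (-2)(-3) + (5)(-24)
  = -210

det(A) = -210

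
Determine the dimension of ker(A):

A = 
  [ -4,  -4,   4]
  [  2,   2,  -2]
nullity(A) = 2

Row reduce:
R2 → R2 + (1/2)·R1
REF = 
  [ -4,  -4,   4]
  [  0,   0,   0]
Pivot columns: 1 → 1 pivot.
rank(A) = 1, so nullity(A) = 3 - 1 = 2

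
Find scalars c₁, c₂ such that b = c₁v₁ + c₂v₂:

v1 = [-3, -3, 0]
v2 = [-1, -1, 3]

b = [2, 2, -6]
c1 = 0, c2 = -2

b = 0·v1 + -2·v2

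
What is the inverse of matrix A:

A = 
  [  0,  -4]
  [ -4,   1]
det(A) = (0)(1) - (-4)(-4) = -16
For a 2×2 matrix, A⁻¹ = (1/det(A)) · [[d, -b], [-c, a]]
    = (-1/16) · [[1, 4], [4, 0]]

A⁻¹ = 
  [-1/16,  -1/4]
  [ -1/4,     0]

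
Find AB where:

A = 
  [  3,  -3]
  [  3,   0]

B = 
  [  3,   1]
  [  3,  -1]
AB = 
  [  0,   6]
  [  9,   3]

A is 2×2 and B is 2×2, so AB is 2×2. Each entry is (row of A)·(column of B):
AB[1,1] = (3)(3) + (-3)(3) = 0
AB[1,2] = (3)(1) + (-3)(-1) = 6
AB[2,1] = (3)(3) + (0)(3) = 9
AB[2,2] = (3)(1) + (0)(-1) = 3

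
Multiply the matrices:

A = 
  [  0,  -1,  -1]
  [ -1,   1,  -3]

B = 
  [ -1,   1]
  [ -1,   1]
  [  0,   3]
A is 2×3 and B is 3×2, so AB is 2×2. Each entry is (row of A)·(column of B):
AB[1,1] = (0)(-1) + (-1)(-1) + (-1)(0) = 1
AB[1,2] = (0)(1) + (-1)(1) + (-1)(3) = -4
AB[2,1] = (-1)(-1) + (1)(-1) + (-3)(0) = 0
AB[2,2] = (-1)(1) + (1)(1) + (-3)(3) = -9

AB = 
  [  1,  -4]
  [  0,  -9]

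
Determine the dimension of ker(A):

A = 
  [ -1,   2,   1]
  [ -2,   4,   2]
nullity(A) = 2

Row reduce:
R2 → R2 - (2)·R1
REF = 
  [ -1,   2,   1]
  [  0,   0,   0]
Pivot columns: 1 → 1 pivot.
rank(A) = 1, so nullity(A) = 3 - 1 = 2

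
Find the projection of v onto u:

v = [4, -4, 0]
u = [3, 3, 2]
v·u = (4)(3) + (-4)(3) + (0)(2) = 0
u·u = (3)² + (3)² + (2)² = 22
proj_u(v) = (v·u / u·u) × u = (0/22) × u = (0) × u

proj_u(v) = [0, 0, 0]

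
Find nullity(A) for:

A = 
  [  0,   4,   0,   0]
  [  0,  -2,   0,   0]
nullity(A) = 3

Row reduce:
R2 → R2 + (1/2)·R1
REF = 
  [  0,   4,   0,   0]
  [  0,   0,   0,   0]
Pivot columns: 2 → 1 pivot.
rank(A) = 1, so nullity(A) = 4 - 1 = 3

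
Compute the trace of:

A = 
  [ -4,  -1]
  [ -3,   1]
-3

tr(A) = -4 + 1 = -3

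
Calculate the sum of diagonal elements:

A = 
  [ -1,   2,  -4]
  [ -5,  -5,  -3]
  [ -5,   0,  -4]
-10

tr(A) = -1 + -5 + -4 = -10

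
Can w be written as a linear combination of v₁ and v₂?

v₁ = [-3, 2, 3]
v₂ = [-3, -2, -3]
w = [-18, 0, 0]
Yes

Form the augmented matrix and row-reduce:
[v₁|v₂|w] = 
  [ -3,  -3, -18]
  [  2,  -2,   0]
  [  3,  -3,   0]
R2 → R2 + (2/3)·R1
R3 → R3 + (1)·R1
R3 → R3 - (3/2)·R2
REF = 
  [ -3,  -3, -18]
  [  0,  -4, -12]
  [  0,   0,   0]

No row of the form [0 0 | nonzero], so the system is consistent. Back-substitution gives c₁ = 3, c₂ = 3: w = (3)·v₁ + (3)·v₂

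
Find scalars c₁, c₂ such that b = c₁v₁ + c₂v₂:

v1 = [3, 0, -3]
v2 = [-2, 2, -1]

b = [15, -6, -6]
c1 = 3, c2 = -3

b = 3·v1 + -3·v2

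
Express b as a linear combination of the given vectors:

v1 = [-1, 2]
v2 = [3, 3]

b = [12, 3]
c1 = -3, c2 = 3

b = -3·v1 + 3·v2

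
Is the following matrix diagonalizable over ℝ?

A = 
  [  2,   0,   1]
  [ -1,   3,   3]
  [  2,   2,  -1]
Yes

Characteristic polynomial: det(λI - A) = λ³ - 4λ² - 7λ + 26
By the rational root theorem any rational root is an integer dividing 26; none of those is a root, so p(λ) has no rational roots and hence (being an irreducible cubic) no repeated roots.
Discriminant of the cubic: Δ = 3664
Δ > 0 ⇒ three distinct real eigenvalues: λ ≈ -2.588, 2.398, 4.19
Three distinct real eigenvalues, so A has 3 independent eigenvectors.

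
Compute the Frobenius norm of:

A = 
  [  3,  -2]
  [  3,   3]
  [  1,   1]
||A||_F = 5.745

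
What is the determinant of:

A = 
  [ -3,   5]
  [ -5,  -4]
37

For a 2×2 matrix, det = ad - bc = (-3)(-4) - (5)(-5) = 37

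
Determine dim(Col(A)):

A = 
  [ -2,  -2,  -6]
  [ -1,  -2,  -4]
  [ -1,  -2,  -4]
Row reduce:
R2 → R2 - (1/2)·R1
R3 → R3 - (1/2)·R1
R3 → R3 - (1)·R2
REF = 
  [ -2,  -2,  -6]
  [  0,  -1,  -1]
  [  0,   0,   0]
Pivot columns: 1, 2 → 2 pivots.
dim(Col(A)) = number of pivot columns = 2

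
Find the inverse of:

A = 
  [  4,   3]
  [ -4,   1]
det(A) = (4)(1) - (3)(-4) = 16
For a 2×2 matrix, A⁻¹ = (1/det(A)) · [[d, -b], [-c, a]]
    = (1/16) · [[1, -3], [4, 4]]

A⁻¹ = 
  [ 1/16, -3/16]
  [  1/4,   1/4]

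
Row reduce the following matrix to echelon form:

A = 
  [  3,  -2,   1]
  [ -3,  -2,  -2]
Row operations:
R2 → R2 + (1)·R1

Resulting echelon form:
REF = 
  [  3,  -2,   1]
  [  0,  -4,  -1]

Rank = 2 (number of non-zero pivot rows).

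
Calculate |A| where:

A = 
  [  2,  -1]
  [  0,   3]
6

For a 2×2 matrix, det = ad - bc = (2)(3) - (-1)(0) = 6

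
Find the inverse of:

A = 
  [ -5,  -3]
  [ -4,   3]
det(A) = (-5)(3) - (-3)(-4) = -27
For a 2×2 matrix, A⁻¹ = (1/det(A)) · [[d, -b], [-c, a]]
    = (-1/27) · [[3, 3], [4, -5]]

A⁻¹ = 
  [ -1/9,  -1/9]
  [-4/27,  5/27]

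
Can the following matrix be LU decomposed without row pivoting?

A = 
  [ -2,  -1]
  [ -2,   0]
Yes.
A[1,1] = -2 ≠ 0, so Gaussian elimination proceeds without a row swap: multiplier ℓ₂₁ = (-2)/(-2) = 1, and U[2,2] = 0 - (1)(-1) = 1.
L = 
  [  1,   0]
  [  1,   1]
U = 
  [ -2,  -1]
  [  0,   1]
Check row 2 of LU: [(1)(-2), (1)(-1) + 1] = [-2, 0] = row 2 of A ✓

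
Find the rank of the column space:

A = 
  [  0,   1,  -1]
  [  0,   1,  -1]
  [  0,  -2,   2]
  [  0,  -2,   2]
Row reduce:
R2 → R2 - (1)·R1
R3 → R3 + (2)·R1
R4 → R4 + (2)·R1
REF = 
  [  0,   1,  -1]
  [  0,   0,   0]
  [  0,   0,   0]
  [  0,   0,   0]
Pivot columns: 2 → 1 pivot.
dim(Col(A)) = number of pivot columns = 1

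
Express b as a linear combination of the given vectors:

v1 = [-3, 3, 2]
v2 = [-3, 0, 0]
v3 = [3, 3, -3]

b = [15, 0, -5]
c1 = -1, c2 = -3, c3 = 1

b = -1·v1 + -3·v2 + 1·v3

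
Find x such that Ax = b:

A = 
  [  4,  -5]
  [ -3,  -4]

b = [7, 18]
x = [-2, -3]

Row reduce the augmented matrix [A|b]:
R2 → R2 + (3/4)·R1
REF = 
  [    4,    -5,     7]
  [    0, -31/4,  93/4]

Back-substitution:
x₂ = (93/4) / (-31/4) = -3
x₁ = (7 - (-5)(-3)) / 4 = -2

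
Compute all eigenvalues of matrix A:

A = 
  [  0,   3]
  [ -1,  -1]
λ = (-1 + i√11)/2, (-1 - i√11)/2  (≈ -0.5 + 1.658i, -0.5 - 1.658i)

tr(A) = -1, det(A) = 3
Characteristic polynomial: λ² - tr(A)λ + det(A) = λ² + λ + 3
λ² + λ + 3 = 0  ⇒  λ = (-1 ± √((1)² - 4·(3)))/2 = (-1 ± √(-11))/2
  = (-1 + i√11)/2,  (-1 - i√11)/2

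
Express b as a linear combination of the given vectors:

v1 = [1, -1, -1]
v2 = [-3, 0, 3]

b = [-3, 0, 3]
c1 = 0, c2 = 1

b = 0·v1 + 1·v2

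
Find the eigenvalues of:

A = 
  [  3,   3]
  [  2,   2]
λ = 5, 0

tr(A) = 5, det(A) = 0
Characteristic polynomial: λ² - tr(A)λ + det(A) = λ² - 5λ
λ² - 5λ = λ(λ - 5)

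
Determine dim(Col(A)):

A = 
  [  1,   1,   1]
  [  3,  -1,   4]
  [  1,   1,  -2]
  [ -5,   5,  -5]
dim(Col(A)) = 3

Row reduce:
R2 → R2 - (3)·R1
R3 → R3 - (1)·R1
R4 → R4 + (5)·R1
R4 → R4 + (5/2)·R2
R4 → R4 + (5/6)·R3
REF = 
  [  1,   1,   1]
  [  0,  -4,   1]
  [  0,   0,  -3]
  [  0,   0,   0]
Pivot columns: 1, 2, 3 → 3 pivots.
dim(Col(A)) = number of pivot columns = 3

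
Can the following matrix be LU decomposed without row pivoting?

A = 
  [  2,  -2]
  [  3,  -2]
Yes.
A[1,1] = 2 ≠ 0, so Gaussian elimination proceeds without a row swap: multiplier ℓ₂₁ = (3)/(2) = 3/2, and U[2,2] = -2 - (3/2)(-2) = 1.
L = 
  [  1,   0]
  [3/2,   1]
U = 
  [  2,  -2]
  [  0,   1]
Check row 2 of LU: [(3/2)(2), (3/2)(-2) + 1] = [3, -2] = row 2 of A ✓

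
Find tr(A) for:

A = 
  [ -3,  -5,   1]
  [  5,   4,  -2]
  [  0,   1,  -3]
-2

tr(A) = -3 + 4 + -3 = -2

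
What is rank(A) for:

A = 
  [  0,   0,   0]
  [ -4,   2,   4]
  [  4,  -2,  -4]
Row reduce:
Swap R1 ↔ R2
R3 → R3 + (1)·R1
REF = 
  [ -4,   2,   4]
  [  0,   0,   0]
  [  0,   0,   0]
Pivot columns: 1 → 1 pivot.

rank(A) = 1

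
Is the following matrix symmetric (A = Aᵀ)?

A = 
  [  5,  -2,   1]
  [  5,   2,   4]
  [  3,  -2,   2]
No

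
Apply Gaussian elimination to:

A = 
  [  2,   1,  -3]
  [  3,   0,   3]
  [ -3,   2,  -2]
Row operations:
R2 → R2 - (3/2)·R1
R3 → R3 + (3/2)·R1
R3 → R3 + (7/3)·R2

Resulting echelon form:
REF = 
  [   2,    1,   -3]
  [   0, -3/2, 15/2]
  [   0,    0,   11]

Rank = 3 (number of non-zero pivot rows).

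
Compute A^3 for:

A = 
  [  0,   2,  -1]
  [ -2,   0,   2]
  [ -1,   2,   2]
A^3 = 
  [  2,  -2,   3]
  [ -6,   8,  14]
  [-13,   6,  28]

A² = A·A:
A²[1,1] = (0)(0) + (2)(-2) + (-1)(-1) = -3
A²[1,2] = (0)(2) + (2)(0) + (-1)(2) = -2
A²[1,3] = (0)(-1) + (2)(2) + (-1)(2) = 2
A²[2,1] = (-2)(0) + (0)(-2) + (2)(-1) = -2
A²[2,2] = (-2)(2) + (0)(0) + (2)(2) = 0
A²[2,3] = (-2)(-1) + (0)(2) + (2)(2) = 6
A²[3,1] = (-1)(0) + (2)(-2) + (2)(-1) = -6
A²[3,2] = (-1)(2) + (2)(0) + (2)(2) = 2
A²[3,3] = (-1)(-1) + (2)(2) + (2)(2) = 9
A² = 
  [ -3,  -2,   2]
  [ -2,   0,   6]
  [ -6,   2,   9]

A^3 = A^2·A:
A^3[1,1] = (-3)(0) + (-2)(-2) + (2)(-1) = 2
A^3[1,2] = (-3)(2) + (-2)(0) + (2)(2) = -2
A^3[1,3] = (-3)(-1) + (-2)(2) + (2)(2) = 3
A^3[2,1] = (-2)(0) + (0)(-2) + (6)(-1) = -6
A^3[2,2] = (-2)(2) + (0)(0) + (6)(2) = 8
A^3[2,3] = (-2)(-1) + (0)(2) + (6)(2) = 14
A^3[3,1] = (-6)(0) + (2)(-2) + (9)(-1) = -13
A^3[3,2] = (-6)(2) + (2)(0) + (9)(2) = 6
A^3[3,3] = (-6)(-1) + (2)(2) + (9)(2) = 28
A^3 = 
  [  2,  -2,   3]
  [ -6,   8,  14]
  [-13,   6,  28]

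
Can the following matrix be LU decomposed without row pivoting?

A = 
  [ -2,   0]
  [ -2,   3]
Yes.
A[1,1] = -2 ≠ 0, so Gaussian elimination proceeds without a row swap: multiplier ℓ₂₁ = (-2)/(-2) = 1, and U[2,2] = 3 - (1)(0) = 3.
L = 
  [  1,   0]
  [  1,   1]
U = 
  [ -2,   0]
  [  0,   3]
Check row 2 of LU: [(1)(-2), (1)(0) + 3] = [-2, 3] = row 2 of A ✓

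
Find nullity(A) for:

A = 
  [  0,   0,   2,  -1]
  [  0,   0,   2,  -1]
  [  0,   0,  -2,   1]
nullity(A) = 3

Row reduce:
R2 → R2 - (1)·R1
R3 → R3 + (1)·R1
REF = 
  [  0,   0,   2,  -1]
  [  0,   0,   0,   0]
  [  0,   0,   0,   0]
Pivot columns: 3 → 1 pivot.
rank(A) = 1, so nullity(A) = 4 - 1 = 3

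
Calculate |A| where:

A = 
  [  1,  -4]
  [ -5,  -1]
For a 2×2 matrix, det = ad - bc = (1)(-1) - (-4)(-5) = -21

det(A) = -21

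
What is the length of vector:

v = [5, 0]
5

||v||₂ = √((5)² + (0)²) = √25 = 5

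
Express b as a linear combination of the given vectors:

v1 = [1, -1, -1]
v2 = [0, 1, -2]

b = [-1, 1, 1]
c1 = -1, c2 = 0

b = -1·v1 + 0·v2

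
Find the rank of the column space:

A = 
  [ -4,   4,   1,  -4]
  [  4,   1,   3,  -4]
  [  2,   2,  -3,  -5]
Row reduce:
R2 → R2 + (1)·R1
R3 → R3 + (1/2)·R1
R3 → R3 - (4/5)·R2
REF = 
  [    -4,      4,      1,     -4]
  [     0,      5,      4,     -8]
  [     0,      0, -57/10,   -3/5]
Pivot columns: 1, 2, 3 → 3 pivots.
dim(Col(A)) = number of pivot columns = 3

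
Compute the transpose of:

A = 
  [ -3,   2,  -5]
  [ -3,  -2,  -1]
Aᵀ = 
  [ -3,  -3]
  [  2,  -2]
  [ -5,  -1]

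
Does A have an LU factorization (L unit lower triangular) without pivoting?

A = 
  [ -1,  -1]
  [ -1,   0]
Yes.
A[1,1] = -1 ≠ 0, so Gaussian elimination proceeds without a row swap: multiplier ℓ₂₁ = (-1)/(-1) = 1, and U[2,2] = 0 - (1)(-1) = 1.
L = 
  [  1,   0]
  [  1,   1]
U = 
  [ -1,  -1]
  [  0,   1]
Check row 2 of LU: [(1)(-1), (1)(-1) + 1] = [-1, 0] = row 2 of A ✓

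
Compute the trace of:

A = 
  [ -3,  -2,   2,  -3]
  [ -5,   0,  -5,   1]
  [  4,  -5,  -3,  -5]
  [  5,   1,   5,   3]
-3

tr(A) = -3 + 0 + -3 + 3 = -3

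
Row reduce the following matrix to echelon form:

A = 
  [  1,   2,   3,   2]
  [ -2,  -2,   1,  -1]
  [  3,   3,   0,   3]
Row operations:
R2 → R2 + (2)·R1
R3 → R3 - (3)·R1
R3 → R3 + (3/2)·R2

Resulting echelon form:
REF = 
  [  1,   2,   3,   2]
  [  0,   2,   7,   3]
  [  0,   0, 3/2, 3/2]

Rank = 3 (number of non-zero pivot rows).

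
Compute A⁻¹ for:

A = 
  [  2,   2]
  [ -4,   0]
det(A) = (2)(0) - (2)(-4) = 8
For a 2×2 matrix, A⁻¹ = (1/det(A)) · [[d, -b], [-c, a]]
    = (1/8) · [[0, -2], [4, 2]]

A⁻¹ = 
  [   0, -1/4]
  [ 1/2,  1/4]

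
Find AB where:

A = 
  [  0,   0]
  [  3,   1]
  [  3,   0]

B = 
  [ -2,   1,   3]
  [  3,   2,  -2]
AB = 
  [  0,   0,   0]
  [ -3,   5,   7]
  [ -6,   3,   9]

A is 3×2 and B is 2×3, so AB is 3×3. Each entry is (row of A)·(column of B):
AB[1,1] = (0)(-2) + (0)(3) = 0
AB[1,2] = (0)(1) + (0)(2) = 0
AB[1,3] = (0)(3) + (0)(-2) = 0
AB[2,1] = (3)(-2) + (1)(3) = -3
AB[2,2] = (3)(1) + (1)(2) = 5
AB[2,3] = (3)(3) + (1)(-2) = 7
AB[3,1] = (3)(-2) + (0)(3) = -6
AB[3,2] = (3)(1) + (0)(2) = 3
AB[3,3] = (3)(3) + (0)(-2) = 9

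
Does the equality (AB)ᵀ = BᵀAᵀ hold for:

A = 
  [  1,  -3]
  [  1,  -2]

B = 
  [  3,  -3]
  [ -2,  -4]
Yes

(AB)ᵀ = 
  [  9,   7]
  [  9,   5]

BᵀAᵀ = 
  [  9,   7]
  [  9,   5]

Both sides are equal — this is the standard identity (AB)ᵀ = BᵀAᵀ, which holds for all A, B.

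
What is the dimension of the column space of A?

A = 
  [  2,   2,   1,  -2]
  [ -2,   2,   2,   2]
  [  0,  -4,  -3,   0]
Row reduce:
R2 → R2 + (1)·R1
R3 → R3 + (1)·R2
REF = 
  [  2,   2,   1,  -2]
  [  0,   4,   3,   0]
  [  0,   0,   0,   0]
Pivot columns: 1, 2 → 2 pivots.
dim(Col(A)) = number of pivot columns = 2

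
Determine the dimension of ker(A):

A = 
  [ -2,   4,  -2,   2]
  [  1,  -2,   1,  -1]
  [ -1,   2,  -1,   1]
nullity(A) = 3

Row reduce:
R2 → R2 + (1/2)·R1
R3 → R3 - (1/2)·R1
REF = 
  [ -2,   4,  -2,   2]
  [  0,   0,   0,   0]
  [  0,   0,   0,   0]
Pivot columns: 1 → 1 pivot.
rank(A) = 1, so nullity(A) = 4 - 1 = 3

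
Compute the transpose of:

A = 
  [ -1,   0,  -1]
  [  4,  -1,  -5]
Aᵀ = 
  [ -1,   4]
  [  0,  -1]
  [ -1,  -5]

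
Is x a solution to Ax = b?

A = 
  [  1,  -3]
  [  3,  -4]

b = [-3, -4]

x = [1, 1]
No

Ax = [-2, -1] ≠ b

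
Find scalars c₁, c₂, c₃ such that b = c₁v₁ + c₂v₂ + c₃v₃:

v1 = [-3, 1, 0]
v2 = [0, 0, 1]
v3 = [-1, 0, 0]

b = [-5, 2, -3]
c1 = 2, c2 = -3, c3 = -1

b = 2·v1 + -3·v2 + -1·v3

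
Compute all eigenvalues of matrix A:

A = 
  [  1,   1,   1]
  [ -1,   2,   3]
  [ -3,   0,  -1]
λ = -1, (3 + i√15)/2, (3 - i√15)/2  (≈ -1, 1.5 + 1.936i, 1.5 - 1.936i)

Characteristic polynomial: det(λI - A) = λ³ - 2λ² + 3λ + 6
Testing integer divisors of the constant term: p(-1) = 0, so (λ + 1) is a factor:
p(λ) = (λ + 1)(λ² - 3λ + 6)
λ² - 3λ + 6 = 0  ⇒  λ = (3 ± √((-3)² - 4·(6)))/2 = (3 ± √(-15))/2
  = (3 + i√15)/2,  (3 - i√15)/2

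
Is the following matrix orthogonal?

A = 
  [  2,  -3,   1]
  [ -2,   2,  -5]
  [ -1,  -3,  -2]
No

AᵀA = 
  [  9,  -7,  14]
  [ -7,  22,  -7]
  [ 14,  -7,  30]
≠ I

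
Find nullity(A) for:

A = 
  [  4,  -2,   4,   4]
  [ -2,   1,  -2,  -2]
nullity(A) = 3

Row reduce:
R2 → R2 + (1/2)·R1
REF = 
  [  4,  -2,   4,   4]
  [  0,   0,   0,   0]
Pivot columns: 1 → 1 pivot.
rank(A) = 1, so nullity(A) = 4 - 1 = 3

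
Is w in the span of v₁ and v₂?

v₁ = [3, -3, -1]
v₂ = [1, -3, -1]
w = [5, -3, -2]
No

Form the augmented matrix and row-reduce:
[v₁|v₂|w] = 
  [  3,   1,   5]
  [ -3,  -3,  -3]
  [ -1,  -1,  -2]
R2 → R2 + (1)·R1
R3 → R3 + (1/3)·R1
R3 → R3 - (1/3)·R2
REF = 
  [  3,   1,   5]
  [  0,  -2,   2]
  [  0,   0,  -1]

Row 3 reads [0 0 | -1], i.e. 0 = -1, so the system is inconsistent and w ∉ span{v₁, v₂}.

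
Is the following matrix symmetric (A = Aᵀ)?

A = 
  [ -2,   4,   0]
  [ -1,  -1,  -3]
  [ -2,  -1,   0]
No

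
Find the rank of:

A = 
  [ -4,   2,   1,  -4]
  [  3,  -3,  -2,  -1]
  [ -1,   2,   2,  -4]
rank(A) = 3

Row reduce:
R2 → R2 + (3/4)·R1
R3 → R3 - (1/4)·R1
R3 → R3 + (1)·R2
REF = 
  [  -4,    2,    1,   -4]
  [   0, -3/2, -5/4,   -4]
  [   0,    0,  1/2,   -7]
Pivot columns: 1, 2, 3 → 3 pivots.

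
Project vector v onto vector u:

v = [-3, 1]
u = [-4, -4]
v·u = (-3)(-4) + (1)(-4) = 8
u·u = (-4)² + (-4)² = 32
proj_u(v) = (v·u / u·u) × u = (8/32) × u = (1/4) × u

proj_u(v) = [-1, -1]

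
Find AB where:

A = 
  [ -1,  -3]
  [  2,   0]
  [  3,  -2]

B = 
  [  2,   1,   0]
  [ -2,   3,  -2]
A is 3×2 and B is 2×3, so AB is 3×3. Each entry is (row of A)·(column of B):
AB[1,1] = (-1)(2) + (-3)(-2) = 4
AB[1,2] = (-1)(1) + (-3)(3) = -10
AB[1,3] = (-1)(0) + (-3)(-2) = 6
AB[2,1] = (2)(2) + (0)(-2) = 4
AB[2,2] = (2)(1) + (0)(3) = 2
AB[2,3] = (2)(0) + (0)(-2) = 0
AB[3,1] = (3)(2) + (-2)(-2) = 10
AB[3,2] = (3)(1) + (-2)(3) = -3
AB[3,3] = (3)(0) + (-2)(-2) = 4

AB = 
  [  4, -10,   6]
  [  4,   2,   0]
  [ 10,  -3,   4]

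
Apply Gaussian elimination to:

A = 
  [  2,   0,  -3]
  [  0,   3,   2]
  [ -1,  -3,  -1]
Row operations:
R3 → R3 + (1/2)·R1
R3 → R3 + (1)·R2

Resulting echelon form:
REF = 
  [   2,    0,   -3]
  [   0,    3,    2]
  [   0,    0, -1/2]

Rank = 3 (number of non-zero pivot rows).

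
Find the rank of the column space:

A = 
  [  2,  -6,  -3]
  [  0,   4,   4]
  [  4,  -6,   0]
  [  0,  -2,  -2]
dim(Col(A)) = 2

Row reduce:
R3 → R3 - (2)·R1
R3 → R3 - (3/2)·R2
R4 → R4 + (1/2)·R2
REF = 
  [  2,  -6,  -3]
  [  0,   4,   4]
  [  0,   0,   0]
  [  0,   0,   0]
Pivot columns: 1, 2 → 2 pivots.
dim(Col(A)) = number of pivot columns = 2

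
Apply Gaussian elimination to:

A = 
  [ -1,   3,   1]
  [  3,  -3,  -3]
Row operations:
R2 → R2 + (3)·R1

Resulting echelon form:
REF = 
  [ -1,   3,   1]
  [  0,   6,   0]

Rank = 2 (number of non-zero pivot rows).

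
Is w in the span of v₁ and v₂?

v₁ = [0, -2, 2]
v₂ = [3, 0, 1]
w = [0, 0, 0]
Yes

Form the augmented matrix and row-reduce:
[v₁|v₂|w] = 
  [  0,   3,   0]
  [ -2,   0,   0]
  [  2,   1,   0]
Swap R1 ↔ R2
R3 → R3 + (1)·R1
R3 → R3 - (1/3)·R2
REF = 
  [ -2,   0,   0]
  [  0,   3,   0]
  [  0,   0,   0]

No row of the form [0 0 | nonzero], so the system is consistent. Back-substitution gives c₁ = 0, c₂ = 0: w = (0)·v₁ + (0)·v₂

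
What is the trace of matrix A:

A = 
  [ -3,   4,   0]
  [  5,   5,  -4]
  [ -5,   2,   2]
4

tr(A) = -3 + 5 + 2 = 4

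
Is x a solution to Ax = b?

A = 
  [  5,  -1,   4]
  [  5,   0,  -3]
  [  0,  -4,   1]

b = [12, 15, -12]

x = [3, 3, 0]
Yes

Ax = [12, 15, -12] = b ✓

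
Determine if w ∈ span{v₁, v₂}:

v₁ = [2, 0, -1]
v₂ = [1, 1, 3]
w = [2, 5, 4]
No

Form the augmented matrix and row-reduce:
[v₁|v₂|w] = 
  [  2,   1,   2]
  [  0,   1,   5]
  [ -1,   3,   4]
R3 → R3 + (1/2)·R1
R3 → R3 - (7/2)·R2
REF = 
  [    2,     1,     2]
  [    0,     1,     5]
  [    0,     0, -25/2]

Row 3 reads [0 0 | -25/2], i.e. 0 = -25/2, so the system is inconsistent and w ∉ span{v₁, v₂}.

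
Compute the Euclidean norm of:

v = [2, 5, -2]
5.745

||v||₂ = √((2)² + (5)² + (-2)²) = √33 = 5.745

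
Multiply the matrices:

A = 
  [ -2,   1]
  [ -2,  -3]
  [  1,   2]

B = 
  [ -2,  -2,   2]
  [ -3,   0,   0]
AB = 
  [  1,   4,  -4]
  [ 13,   4,  -4]
  [ -8,  -2,   2]

A is 3×2 and B is 2×3, so AB is 3×3. Each entry is (row of A)·(column of B):
AB[1,1] = (-2)(-2) + (1)(-3) = 1
AB[1,2] = (-2)(-2) + (1)(0) = 4
AB[1,3] = (-2)(2) + (1)(0) = -4
AB[2,1] = (-2)(-2) + (-3)(-3) = 13
AB[2,2] = (-2)(-2) + (-3)(0) = 4
AB[2,3] = (-2)(2) + (-3)(0) = -4
AB[3,1] = (1)(-2) + (2)(-3) = -8
AB[3,2] = (1)(-2) + (2)(0) = -2
AB[3,3] = (1)(2) + (2)(0) = 2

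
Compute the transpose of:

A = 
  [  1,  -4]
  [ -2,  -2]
Aᵀ = 
  [  1,  -2]
  [ -4,  -2]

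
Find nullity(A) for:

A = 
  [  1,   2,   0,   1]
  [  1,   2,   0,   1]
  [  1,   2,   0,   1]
nullity(A) = 3

Row reduce:
R2 → R2 - (1)·R1
R3 → R3 - (1)·R1
REF = 
  [  1,   2,   0,   1]
  [  0,   0,   0,   0]
  [  0,   0,   0,   0]
Pivot columns: 1 → 1 pivot.
rank(A) = 1, so nullity(A) = 4 - 1 = 3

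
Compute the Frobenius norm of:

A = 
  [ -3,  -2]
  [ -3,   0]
||A||_F = 4.69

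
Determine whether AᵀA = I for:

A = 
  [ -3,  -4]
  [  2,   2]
No

AᵀA = 
  [ 13,  16]
  [ 16,  20]
≠ I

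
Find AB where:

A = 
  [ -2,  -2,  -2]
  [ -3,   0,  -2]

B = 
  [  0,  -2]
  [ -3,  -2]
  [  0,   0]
A is 2×3 and B is 3×2, so AB is 2×2. Each entry is (row of A)·(column of B):
AB[1,1] = (-2)(0) + (-2)(-3) + (-2)(0) = 6
AB[1,2] = (-2)(-2) + (-2)(-2) + (-2)(0) = 8
AB[2,1] = (-3)(0) + (0)(-3) + (-2)(0) = 0
AB[2,2] = (-3)(-2) + (0)(-2) + (-2)(0) = 6

AB = 
  [  6,   8]
  [  0,   6]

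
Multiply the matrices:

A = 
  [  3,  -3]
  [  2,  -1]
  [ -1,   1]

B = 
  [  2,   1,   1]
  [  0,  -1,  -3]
AB = 
  [  6,   6,  12]
  [  4,   3,   5]
  [ -2,  -2,  -4]

A is 3×2 and B is 2×3, so AB is 3×3. Each entry is (row of A)·(column of B):
AB[1,1] = (3)(2) + (-3)(0) = 6
AB[1,2] = (3)(1) + (-3)(-1) = 6
AB[1,3] = (3)(1) + (-3)(-3) = 12
AB[2,1] = (2)(2) + (-1)(0) = 4
AB[2,2] = (2)(1) + (-1)(-1) = 3
AB[2,3] = (2)(1) + (-1)(-3) = 5
AB[3,1] = (-1)(2) + (1)(0) = -2
AB[3,2] = (-1)(1) + (1)(-1) = -2
AB[3,3] = (-1)(1) + (1)(-3) = -4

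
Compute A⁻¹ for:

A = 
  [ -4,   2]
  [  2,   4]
det(A) = (-4)(4) - (2)(2) = -20
For a 2×2 matrix, A⁻¹ = (1/det(A)) · [[d, -b], [-c, a]]
    = (-1/20) · [[4, -2], [-2, -4]]

A⁻¹ = 
  [-1/5, 1/10]
  [1/10,  1/5]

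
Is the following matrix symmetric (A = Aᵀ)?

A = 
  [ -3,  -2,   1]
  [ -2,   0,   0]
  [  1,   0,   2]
Yes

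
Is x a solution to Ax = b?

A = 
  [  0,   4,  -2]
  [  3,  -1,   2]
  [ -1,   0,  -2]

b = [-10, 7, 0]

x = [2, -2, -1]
No

Ax = [-6, 6, 0] ≠ b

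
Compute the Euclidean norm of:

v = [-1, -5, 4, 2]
6.782

||v||₂ = √((-1)² + (-5)² + (4)² + (2)²) = √46 = 6.782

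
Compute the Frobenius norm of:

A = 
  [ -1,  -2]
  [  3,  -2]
||A||_F = 4.243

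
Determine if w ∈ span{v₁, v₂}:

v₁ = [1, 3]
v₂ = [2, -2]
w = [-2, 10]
Yes

Form the augmented matrix and row-reduce:
[v₁|v₂|w] = 
  [  1,   2,  -2]
  [  3,  -2,  10]
R2 → R2 - (3)·R1
REF = 
  [  1,   2,  -2]
  [  0,  -8,  16]

No row of the form [0 0 | nonzero], so the system is consistent. Back-substitution gives c₁ = 2, c₂ = -2: w = (2)·v₁ + (-2)·v₂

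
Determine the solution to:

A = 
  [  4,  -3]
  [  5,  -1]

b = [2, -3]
Row reduce the augmented matrix [A|b]:
R2 → R2 - (5/4)·R1
REF = 
  [    4,    -3,     2]
  [    0,  11/4, -11/2]

Back-substitution:
x₂ = (-11/2) / (11/4) = -2
x₁ = (2 - (-3)(-2)) / 4 = -1

x = [-1, -2]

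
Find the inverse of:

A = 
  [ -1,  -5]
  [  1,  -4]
det(A) = (-1)(-4) - (-5)(1) = 9
For a 2×2 matrix, A⁻¹ = (1/det(A)) · [[d, -b], [-c, a]]
    = (1/9) · [[-4, 5], [-1, -1]]

A⁻¹ = 
  [-4/9,  5/9]
  [-1/9, -1/9]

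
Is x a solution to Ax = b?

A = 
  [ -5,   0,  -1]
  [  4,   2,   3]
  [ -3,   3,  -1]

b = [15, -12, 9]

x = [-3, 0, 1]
No

Ax = [14, -9, 8] ≠ b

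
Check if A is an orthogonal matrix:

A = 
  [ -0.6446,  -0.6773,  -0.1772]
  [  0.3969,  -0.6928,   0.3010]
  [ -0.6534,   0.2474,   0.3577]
No

AᵀA = 
  [  1,   0,   0]
  [  0,   0.9999,   0]
  [  0,   0,   0.2500]
≠ I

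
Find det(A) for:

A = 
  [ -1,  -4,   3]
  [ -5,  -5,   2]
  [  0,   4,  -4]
Cofactor expansion along row 1:
det(A) = (-1)·((-5)(-4) - (2)(4)) - (-4)·((-5)(-4) - (2)(0)) + (3)·((-5)(4) - (-5)(0))
  = (-1)(12) - (-4)(20) + (3)(-20)
  = 8

det(A) = 8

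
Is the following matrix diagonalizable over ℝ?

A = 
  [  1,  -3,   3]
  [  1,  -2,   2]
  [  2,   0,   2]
Yes

Characteristic polynomial: det(λI - A) = λ³ - λ² - 7λ - 2
Testing integer divisors of the constant term: p(-2) = 0, so (λ + 2) is a factor:
p(λ) = (λ + 2)(λ² - 3λ - 1)
λ² - 3λ - 1 = 0  ⇒  λ = (3 ± √((-3)² - 4·(-1)))/2 = (3 ± √(13))/2
  = (3 + √13)/2,  (3 - √13)/2
Eigenvalues: -2, (3 + √13)/2, (3 - √13)/2  (≈ -2, 3.303, -0.3028)
The two irrational eigenvalues are distinct (simple), so each has alg. mult. = geom. mult. = 1.
λ=-2: alg. mult. = 1, geom. mult. = 3 - rank(A - (-2)I) = 3 - 2 = 1
Sum of geometric multiplicities equals n, so A has n independent eigenvectors.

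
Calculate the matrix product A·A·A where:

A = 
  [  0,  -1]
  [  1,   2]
A² = A·A:
A²[1,1] = (0)(0) + (-1)(1) = -1
A²[1,2] = (0)(-1) + (-1)(2) = -2
A²[2,1] = (1)(0) + (2)(1) = 2
A²[2,2] = (1)(-1) + (2)(2) = 3
A² = 
  [ -1,  -2]
  [  2,   3]

A^3 = A^2·A:
A^3[1,1] = (-1)(0) + (-2)(1) = -2
A^3[1,2] = (-1)(-1) + (-2)(2) = -3
A^3[2,1] = (2)(0) + (3)(1) = 3
A^3[2,2] = (2)(-1) + (3)(2) = 4
A^3 = 
  [ -2,  -3]
  [  3,   4]

Therefore
A^3 = 
  [ -2,  -3]
  [  3,   4]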